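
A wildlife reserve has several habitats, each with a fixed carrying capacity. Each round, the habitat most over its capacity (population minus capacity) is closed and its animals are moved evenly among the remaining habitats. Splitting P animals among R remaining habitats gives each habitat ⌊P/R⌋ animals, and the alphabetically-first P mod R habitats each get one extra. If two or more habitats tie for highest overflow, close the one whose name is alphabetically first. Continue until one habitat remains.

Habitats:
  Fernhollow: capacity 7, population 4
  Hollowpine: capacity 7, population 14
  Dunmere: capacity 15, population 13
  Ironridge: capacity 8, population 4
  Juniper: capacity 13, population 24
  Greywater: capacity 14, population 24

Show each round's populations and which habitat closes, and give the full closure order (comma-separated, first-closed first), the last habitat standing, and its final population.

Closure order: Juniper, Greywater, Hollowpine, Dunmere, Fernhollow
Last habitat: Ironridge with 83 animals

Round 1: Dunmere=13 Fernhollow=4 Greywater=24 Hollowpine=14 Ironridge=4 Juniper=24 → close Juniper (overflow 11)
  24÷5 = 4 each, +1 to first 4
Round 2: Dunmere=18 Fernhollow=9 Greywater=29 Hollowpine=19 Ironridge=8 → close Greywater (overflow 15)
  29÷4 = 7 each, +1 to first 1
Round 3: Dunmere=26 Fernhollow=16 Hollowpine=26 Ironridge=15 → close Hollowpine (overflow 19)
  26÷3 = 8 each, +1 to first 2
Round 4: Dunmere=35 Fernhollow=25 Ironridge=23 → close Dunmere (overflow 20)
  35÷2 = 17 each, +1 to first 1
Round 5: Fernhollow=43 Ironridge=40 → close Fernhollow (overflow 36)
  43÷1 = 43 each, +1 to first 0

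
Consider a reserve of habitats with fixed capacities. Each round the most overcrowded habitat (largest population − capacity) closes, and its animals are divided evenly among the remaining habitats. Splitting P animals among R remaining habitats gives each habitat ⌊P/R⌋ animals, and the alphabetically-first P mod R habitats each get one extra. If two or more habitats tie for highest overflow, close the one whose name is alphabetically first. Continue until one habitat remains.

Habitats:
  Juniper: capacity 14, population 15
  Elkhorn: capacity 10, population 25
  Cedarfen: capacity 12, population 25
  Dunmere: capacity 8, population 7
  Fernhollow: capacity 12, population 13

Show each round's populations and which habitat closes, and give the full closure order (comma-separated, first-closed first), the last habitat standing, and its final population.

Closure order: Elkhorn, Cedarfen, Fernhollow, Juniper
Last habitat: Dunmere with 85 animals

Round 1: Cedarfen=25 Dunmere=7 Elkhorn=25 Fernhollow=13 Juniper=15 → close Elkhorn (overflow 15)
  25÷4 = 6 each, +1 to first 1
Round 2: Cedarfen=32 Dunmere=13 Fernhollow=19 Juniper=21 → close Cedarfen (overflow 20)
  32÷3 = 10 each, +1 to first 2
Round 3: Dunmere=24 Fernhollow=30 Juniper=31 → close Fernhollow (overflow 18)
  30÷2 = 15 each, +1 to first 0
Round 4: Dunmere=39 Juniper=46 → close Juniper (overflow 32)
  46÷1 = 46 each, +1 to first 0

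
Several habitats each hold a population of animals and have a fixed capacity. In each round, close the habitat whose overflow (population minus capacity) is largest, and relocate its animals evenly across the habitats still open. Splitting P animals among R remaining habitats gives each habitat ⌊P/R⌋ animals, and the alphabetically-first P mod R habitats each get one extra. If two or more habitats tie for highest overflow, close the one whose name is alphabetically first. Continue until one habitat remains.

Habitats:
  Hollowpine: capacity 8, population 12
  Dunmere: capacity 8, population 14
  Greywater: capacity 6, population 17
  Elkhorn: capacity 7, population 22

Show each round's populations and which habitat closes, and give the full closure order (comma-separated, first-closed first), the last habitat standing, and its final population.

Closure order: Elkhorn, Greywater, Dunmere
Last habitat: Hollowpine with 65 animals

Round 1: Dunmere=14 Elkhorn=22 Greywater=17 Hollowpine=12 → close Elkhorn (overflow 15)
  22÷3 = 7 each, +1 to first 1
Round 2: Dunmere=22 Greywater=24 Hollowpine=19 → close Greywater (overflow 18)
  24÷2 = 12 each, +1 to first 0
Round 3: Dunmere=34 Hollowpine=31 → close Dunmere (overflow 26)
  34÷1 = 34 each, +1 to first 0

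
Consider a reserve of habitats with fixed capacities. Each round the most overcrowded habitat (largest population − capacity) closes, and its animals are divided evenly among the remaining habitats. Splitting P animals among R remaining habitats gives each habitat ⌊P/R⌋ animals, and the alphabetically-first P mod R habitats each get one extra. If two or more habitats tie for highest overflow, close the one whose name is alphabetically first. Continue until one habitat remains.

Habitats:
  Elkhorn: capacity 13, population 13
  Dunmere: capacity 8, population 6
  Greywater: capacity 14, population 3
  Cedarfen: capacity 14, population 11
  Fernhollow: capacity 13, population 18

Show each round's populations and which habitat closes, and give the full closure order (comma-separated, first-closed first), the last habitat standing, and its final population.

Closure order: Fernhollow, Elkhorn, Dunmere, Cedarfen
Last habitat: Greywater with 51 animals

Round 1: Cedarfen=11 Dunmere=6 Elkhorn=13 Fernhollow=18 Greywater=3 → close Fernhollow (overflow 5)
  18÷4 = 4 each, +1 to first 2
Round 2: Cedarfen=16 Dunmere=11 Elkhorn=17 Greywater=7 → close Elkhorn (overflow 4)
  17÷3 = 5 each, +1 to first 2
Round 3: Cedarfen=22 Dunmere=17 Greywater=12 → close Dunmere (overflow 9)
  17÷2 = 8 each, +1 to first 1
Round 4: Cedarfen=31 Greywater=20 → close Cedarfen (overflow 17)
  31÷1 = 31 each, +1 to first 0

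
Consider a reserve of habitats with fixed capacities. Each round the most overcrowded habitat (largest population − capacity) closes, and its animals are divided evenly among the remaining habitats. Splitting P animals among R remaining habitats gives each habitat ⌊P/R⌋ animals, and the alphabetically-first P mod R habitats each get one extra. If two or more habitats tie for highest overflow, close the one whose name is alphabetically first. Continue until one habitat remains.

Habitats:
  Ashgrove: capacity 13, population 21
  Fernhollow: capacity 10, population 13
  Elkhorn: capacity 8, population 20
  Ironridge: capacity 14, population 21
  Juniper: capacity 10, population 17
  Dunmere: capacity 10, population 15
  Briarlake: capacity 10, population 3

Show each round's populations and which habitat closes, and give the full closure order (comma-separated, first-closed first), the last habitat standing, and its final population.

Closure order: Elkhorn, Ashgrove, Ironridge, Juniper, Dunmere, Fernhollow
Last habitat: Briarlake with 110 animals

Round 1: Ashgrove=21 Briarlake=3 Dunmere=15 Elkhorn=20 Fernhollow=13 Ironridge=21 Juniper=17 → close Elkhorn (overflow 12)
  20÷6 = 3 each, +1 to first 2
Round 2: Ashgrove=25 Briarlake=7 Dunmere=18 Fernhollow=16 Ironridge=24 Juniper=20 → close Ashgrove (overflow 12)
  25÷5 = 5 each, +1 to first 0
Round 3: Briarlake=12 Dunmere=23 Fernhollow=21 Ironridge=29 Juniper=25 → close Ironridge (overflow 15)
  29÷4 = 7 each, +1 to first 1
Round 4: Briarlake=20 Dunmere=30 Fernhollow=28 Juniper=32 → close Juniper (overflow 22)
  32÷3 = 10 each, +1 to first 2
Round 5: Briarlake=31 Dunmere=41 Fernhollow=38 → close Dunmere (overflow 31)
  41÷2 = 20 each, +1 to first 1
Round 6: Briarlake=52 Fernhollow=58 → close Fernhollow (overflow 48)
  58÷1 = 58 each, +1 to first 0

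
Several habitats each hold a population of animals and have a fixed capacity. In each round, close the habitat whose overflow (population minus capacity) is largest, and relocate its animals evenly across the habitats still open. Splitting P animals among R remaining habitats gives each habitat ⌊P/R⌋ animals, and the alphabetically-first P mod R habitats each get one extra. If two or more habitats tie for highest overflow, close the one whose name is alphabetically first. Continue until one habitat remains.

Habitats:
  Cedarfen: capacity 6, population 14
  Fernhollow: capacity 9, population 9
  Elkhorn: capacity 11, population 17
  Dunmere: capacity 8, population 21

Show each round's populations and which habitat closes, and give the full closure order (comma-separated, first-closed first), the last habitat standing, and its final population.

Round 1: Cedarfen=14 Dunmere=21 Elkhorn=17 Fernhollow=9 → close Dunmere (overflow 13)
  21÷3 = 7 each, +1 to first 0
Round 2: Cedarfen=21 Elkhorn=24 Fernhollow=16 → close Cedarfen (overflow 15)
  21÷2 = 10 each, +1 to first 1
Round 3: Elkhorn=35 Fernhollow=26 → close Elkhorn (overflow 24)
  35÷1 = 35 each, +1 to first 0

Closure order: Dunmere, Cedarfen, Elkhorn
Last habitat: Fernhollow with 61 animals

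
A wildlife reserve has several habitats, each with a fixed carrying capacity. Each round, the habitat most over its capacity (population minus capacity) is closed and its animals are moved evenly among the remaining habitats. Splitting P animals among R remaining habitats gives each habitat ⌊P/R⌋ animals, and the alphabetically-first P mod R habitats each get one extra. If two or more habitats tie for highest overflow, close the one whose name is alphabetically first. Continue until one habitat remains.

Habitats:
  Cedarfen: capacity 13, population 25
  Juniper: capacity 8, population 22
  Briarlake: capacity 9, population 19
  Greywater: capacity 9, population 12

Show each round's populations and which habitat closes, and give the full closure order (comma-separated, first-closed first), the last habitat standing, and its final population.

Closure order: Juniper, Cedarfen, Briarlake
Last habitat: Greywater with 78 animals

Round 1: Briarlake=19 Cedarfen=25 Greywater=12 Juniper=22 → close Juniper (overflow 14)
  22÷3 = 7 each, +1 to first 1
Round 2: Briarlake=27 Cedarfen=32 Greywater=19 → close Cedarfen (overflow 19)
  32÷2 = 16 each, +1 to first 0
Round 3: Briarlake=43 Greywater=35 → close Briarlake (overflow 34)
  43÷1 = 43 each, +1 to first 0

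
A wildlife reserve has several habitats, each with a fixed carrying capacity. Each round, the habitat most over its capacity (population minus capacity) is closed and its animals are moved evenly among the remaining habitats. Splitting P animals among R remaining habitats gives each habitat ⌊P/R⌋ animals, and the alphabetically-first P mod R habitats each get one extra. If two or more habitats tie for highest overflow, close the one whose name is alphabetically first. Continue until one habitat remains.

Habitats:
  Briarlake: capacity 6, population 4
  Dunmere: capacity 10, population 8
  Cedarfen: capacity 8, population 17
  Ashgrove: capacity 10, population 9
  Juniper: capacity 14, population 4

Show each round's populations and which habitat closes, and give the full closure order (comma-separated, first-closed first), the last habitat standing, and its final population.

Closure order: Cedarfen, Ashgrove, Briarlake, Dunmere
Last habitat: Juniper with 42 animals

Round 1: Ashgrove=9 Briarlake=4 Cedarfen=17 Dunmere=8 Juniper=4 → close Cedarfen (overflow 9)
  17÷4 = 4 each, +1 to first 1
Round 2: Ashgrove=14 Briarlake=8 Dunmere=12 Juniper=8 → close Ashgrove (overflow 4)
  14÷3 = 4 each, +1 to first 2
Round 3: Briarlake=13 Dunmere=17 Juniper=12 → close Briarlake (overflow 7)
  13÷2 = 6 each, +1 to first 1
Round 4: Dunmere=24 Juniper=18 → close Dunmere (overflow 14)
  24÷1 = 24 each, +1 to first 0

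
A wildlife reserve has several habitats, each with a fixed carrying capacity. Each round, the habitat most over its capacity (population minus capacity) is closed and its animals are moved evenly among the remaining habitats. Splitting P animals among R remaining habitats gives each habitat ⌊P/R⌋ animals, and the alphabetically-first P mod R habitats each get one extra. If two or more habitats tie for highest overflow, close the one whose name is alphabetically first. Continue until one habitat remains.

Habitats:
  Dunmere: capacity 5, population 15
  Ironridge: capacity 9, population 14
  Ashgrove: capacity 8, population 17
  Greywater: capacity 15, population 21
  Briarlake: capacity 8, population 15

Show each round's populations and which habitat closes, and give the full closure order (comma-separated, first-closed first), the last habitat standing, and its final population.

Closure order: Dunmere, Ashgrove, Briarlake, Greywater
Last habitat: Ironridge with 82 animals

Round 1: Ashgrove=17 Briarlake=15 Dunmere=15 Greywater=21 Ironridge=14 → close Dunmere (overflow 10)
  15÷4 = 3 each, +1 to first 3
Round 2: Ashgrove=21 Briarlake=19 Greywater=25 Ironridge=17 → close Ashgrove (overflow 13)
  21÷3 = 7 each, +1 to first 0
Round 3: Briarlake=26 Greywater=32 Ironridge=24 → close Briarlake (overflow 18)
  26÷2 = 13 each, +1 to first 0
Round 4: Greywater=45 Ironridge=37 → close Greywater (overflow 30)
  45÷1 = 45 each, +1 to first 0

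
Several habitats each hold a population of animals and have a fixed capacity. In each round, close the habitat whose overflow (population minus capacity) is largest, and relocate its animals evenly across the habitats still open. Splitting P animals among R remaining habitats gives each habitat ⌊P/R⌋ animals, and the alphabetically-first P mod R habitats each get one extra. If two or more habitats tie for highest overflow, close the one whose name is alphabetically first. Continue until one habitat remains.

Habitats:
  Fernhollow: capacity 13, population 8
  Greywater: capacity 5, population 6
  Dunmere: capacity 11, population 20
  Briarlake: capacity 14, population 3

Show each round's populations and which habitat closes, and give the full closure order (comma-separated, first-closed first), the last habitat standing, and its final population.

Round 1: Briarlake=3 Dunmere=20 Fernhollow=8 Greywater=6 → close Dunmere (overflow 9)
  20÷3 = 6 each, +1 to first 2
Round 2: Briarlake=10 Fernhollow=15 Greywater=12 → close Greywater (overflow 7)
  12÷2 = 6 each, +1 to first 0
Round 3: Briarlake=16 Fernhollow=21 → close Fernhollow (overflow 8)
  21÷1 = 21 each, +1 to first 0

Closure order: Dunmere, Greywater, Fernhollow
Last habitat: Briarlake with 37 animals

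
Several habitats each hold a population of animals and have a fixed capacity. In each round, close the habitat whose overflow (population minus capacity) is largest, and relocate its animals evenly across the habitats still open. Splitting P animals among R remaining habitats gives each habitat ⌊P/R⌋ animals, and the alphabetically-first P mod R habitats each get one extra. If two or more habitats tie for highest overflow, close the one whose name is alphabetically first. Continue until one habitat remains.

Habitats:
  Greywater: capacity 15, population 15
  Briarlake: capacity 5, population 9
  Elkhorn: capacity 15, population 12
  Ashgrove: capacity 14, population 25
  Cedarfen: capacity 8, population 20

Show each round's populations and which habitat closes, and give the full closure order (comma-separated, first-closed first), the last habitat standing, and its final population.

Round 1: Ashgrove=25 Briarlake=9 Cedarfen=20 Elkhorn=12 Greywater=15 → close Cedarfen (overflow 12)
  20÷4 = 5 each, +1 to first 0
Round 2: Ashgrove=30 Briarlake=14 Elkhorn=17 Greywater=20 → close Ashgrove (overflow 16)
  30÷3 = 10 each, +1 to first 0
Round 3: Briarlake=24 Elkhorn=27 Greywater=30 → close Briarlake (overflow 19)
  24÷2 = 12 each, +1 to first 0
Round 4: Elkhorn=39 Greywater=42 → close Greywater (overflow 27)
  42÷1 = 42 each, +1 to first 0

Closure order: Cedarfen, Ashgrove, Briarlake, Greywater
Last habitat: Elkhorn with 81 animals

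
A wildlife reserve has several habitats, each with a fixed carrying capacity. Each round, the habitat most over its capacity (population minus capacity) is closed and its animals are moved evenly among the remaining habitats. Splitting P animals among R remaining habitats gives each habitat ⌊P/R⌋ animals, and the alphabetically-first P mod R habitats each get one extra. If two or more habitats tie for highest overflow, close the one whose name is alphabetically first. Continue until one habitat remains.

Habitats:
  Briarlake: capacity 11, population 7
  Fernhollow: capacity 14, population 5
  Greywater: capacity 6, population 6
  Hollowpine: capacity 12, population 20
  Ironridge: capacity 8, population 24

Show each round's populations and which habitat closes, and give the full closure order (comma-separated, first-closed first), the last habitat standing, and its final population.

Round 1: Briarlake=7 Fernhollow=5 Greywater=6 Hollowpine=20 Ironridge=24 → close Ironridge (overflow 16)
  24÷4 = 6 each, +1 to first 0
Round 2: Briarlake=13 Fernhollow=11 Greywater=12 Hollowpine=26 → close Hollowpine (overflow 14)
  26÷3 = 8 each, +1 to first 2
Round 3: Briarlake=22 Fernhollow=20 Greywater=20 → close Greywater (overflow 14)
  20÷2 = 10 each, +1 to first 0
Round 4: Briarlake=32 Fernhollow=30 → close Briarlake (overflow 21)
  32÷1 = 32 each, +1 to first 0

Closure order: Ironridge, Hollowpine, Greywater, Briarlake
Last habitat: Fernhollow with 62 animals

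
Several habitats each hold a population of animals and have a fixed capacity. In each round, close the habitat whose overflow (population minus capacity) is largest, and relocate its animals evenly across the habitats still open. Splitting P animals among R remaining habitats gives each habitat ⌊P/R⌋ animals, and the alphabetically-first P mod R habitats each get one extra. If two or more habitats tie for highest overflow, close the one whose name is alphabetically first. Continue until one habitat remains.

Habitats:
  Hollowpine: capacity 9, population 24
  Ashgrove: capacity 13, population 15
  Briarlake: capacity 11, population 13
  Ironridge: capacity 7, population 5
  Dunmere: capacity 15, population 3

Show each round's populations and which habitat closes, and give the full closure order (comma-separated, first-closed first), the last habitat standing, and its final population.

Closure order: Hollowpine, Ashgrove, Briarlake, Ironridge
Last habitat: Dunmere with 60 animals

Round 1: Ashgrove=15 Briarlake=13 Dunmere=3 Hollowpine=24 Ironridge=5 → close Hollowpine (overflow 15)
  24÷4 = 6 each, +1 to first 0
Round 2: Ashgrove=21 Briarlake=19 Dunmere=9 Ironridge=11 → close Ashgrove (overflow 8)
  21÷3 = 7 each, +1 to first 0
Round 3: Briarlake=26 Dunmere=16 Ironridge=18 → close Briarlake (overflow 15)
  26÷2 = 13 each, +1 to first 0
Round 4: Dunmere=29 Ironridge=31 → close Ironridge (overflow 24)
  31÷1 = 31 each, +1 to first 0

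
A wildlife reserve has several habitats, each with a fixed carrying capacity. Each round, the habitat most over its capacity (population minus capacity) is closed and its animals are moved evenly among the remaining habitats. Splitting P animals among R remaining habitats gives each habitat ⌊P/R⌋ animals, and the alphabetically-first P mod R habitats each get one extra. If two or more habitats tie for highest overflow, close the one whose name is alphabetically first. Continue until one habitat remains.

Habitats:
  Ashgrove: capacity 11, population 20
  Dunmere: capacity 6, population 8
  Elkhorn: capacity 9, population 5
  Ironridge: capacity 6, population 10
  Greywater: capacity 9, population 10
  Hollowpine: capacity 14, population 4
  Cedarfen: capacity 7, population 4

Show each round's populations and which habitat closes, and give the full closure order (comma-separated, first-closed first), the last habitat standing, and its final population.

Round 1: Ashgrove=20 Cedarfen=4 Dunmere=8 Elkhorn=5 Greywater=10 Hollowpine=4 Ironridge=10 → close Ashgrove (overflow 9)
  20÷6 = 3 each, +1 to first 2
Round 2: Cedarfen=8 Dunmere=12 Elkhorn=8 Greywater=13 Hollowpine=7 Ironridge=13 → close Ironridge (overflow 7)
  13÷5 = 2 each, +1 to first 3
Round 3: Cedarfen=11 Dunmere=15 Elkhorn=11 Greywater=15 Hollowpine=9 → close Dunmere (overflow 9)
  15÷4 = 3 each, +1 to first 3
Round 4: Cedarfen=15 Elkhorn=15 Greywater=19 Hollowpine=12 → close Greywater (overflow 10)
  19÷3 = 6 each, +1 to first 1
Round 5: Cedarfen=22 Elkhorn=21 Hollowpine=18 → close Cedarfen (overflow 15)
  22÷2 = 11 each, +1 to first 0
Round 6: Elkhorn=32 Hollowpine=29 → close Elkhorn (overflow 23)
  32÷1 = 32 each, +1 to first 0

Closure order: Ashgrove, Ironridge, Dunmere, Greywater, Cedarfen, Elkhorn
Last habitat: Hollowpine with 61 animals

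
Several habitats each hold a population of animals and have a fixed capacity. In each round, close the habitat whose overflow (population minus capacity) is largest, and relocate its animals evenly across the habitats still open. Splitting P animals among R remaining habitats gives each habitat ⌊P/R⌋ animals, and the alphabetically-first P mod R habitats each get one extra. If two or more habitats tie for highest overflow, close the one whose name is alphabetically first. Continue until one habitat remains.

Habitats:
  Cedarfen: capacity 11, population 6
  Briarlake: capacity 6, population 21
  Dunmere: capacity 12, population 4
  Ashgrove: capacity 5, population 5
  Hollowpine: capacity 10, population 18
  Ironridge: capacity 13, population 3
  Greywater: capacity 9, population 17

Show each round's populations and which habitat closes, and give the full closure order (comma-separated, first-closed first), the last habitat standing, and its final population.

Round 1: Ashgrove=5 Briarlake=21 Cedarfen=6 Dunmere=4 Greywater=17 Hollowpine=18 Ironridge=3 → close Briarlake (overflow 15)
  21÷6 = 3 each, +1 to first 3
Round 2: Ashgrove=9 Cedarfen=10 Dunmere=8 Greywater=20 Hollowpine=21 Ironridge=6 → close Greywater (overflow 11)
  20÷5 = 4 each, +1 to first 0
Round 3: Ashgrove=13 Cedarfen=14 Dunmere=12 Hollowpine=25 Ironridge=10 → close Hollowpine (overflow 15)
  25÷4 = 6 each, +1 to first 1
Round 4: Ashgrove=20 Cedarfen=20 Dunmere=18 Ironridge=16 → close Ashgrove (overflow 15)
  20÷3 = 6 each, +1 to first 2
Round 5: Cedarfen=27 Dunmere=25 Ironridge=22 → close Cedarfen (overflow 16)
  27÷2 = 13 each, +1 to first 1
Round 6: Dunmere=39 Ironridge=35 → close Dunmere (overflow 27)
  39÷1 = 39 each, +1 to first 0

Closure order: Briarlake, Greywater, Hollowpine, Ashgrove, Cedarfen, Dunmere
Last habitat: Ironridge with 74 animals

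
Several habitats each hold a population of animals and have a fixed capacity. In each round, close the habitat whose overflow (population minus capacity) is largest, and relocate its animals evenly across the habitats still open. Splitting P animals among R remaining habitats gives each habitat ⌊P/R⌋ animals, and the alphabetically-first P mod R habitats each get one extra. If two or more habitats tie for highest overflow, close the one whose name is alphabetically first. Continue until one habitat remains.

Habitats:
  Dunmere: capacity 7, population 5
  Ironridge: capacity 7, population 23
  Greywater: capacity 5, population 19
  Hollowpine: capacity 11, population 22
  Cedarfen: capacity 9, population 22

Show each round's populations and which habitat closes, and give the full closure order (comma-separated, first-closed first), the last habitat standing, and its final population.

Closure order: Ironridge, Greywater, Cedarfen, Hollowpine
Last habitat: Dunmere with 91 animals

Round 1: Cedarfen=22 Dunmere=5 Greywater=19 Hollowpine=22 Ironridge=23 → close Ironridge (overflow 16)
  23÷4 = 5 each, +1 to first 3
Round 2: Cedarfen=28 Dunmere=11 Greywater=25 Hollowpine=27 → close Greywater (overflow 20)
  25÷3 = 8 each, +1 to first 1
Round 3: Cedarfen=37 Dunmere=19 Hollowpine=35 → close Cedarfen (overflow 28)
  37÷2 = 18 each, +1 to first 1
Round 4: Dunmere=38 Hollowpine=53 → close Hollowpine (overflow 42)
  53÷1 = 53 each, +1 to first 0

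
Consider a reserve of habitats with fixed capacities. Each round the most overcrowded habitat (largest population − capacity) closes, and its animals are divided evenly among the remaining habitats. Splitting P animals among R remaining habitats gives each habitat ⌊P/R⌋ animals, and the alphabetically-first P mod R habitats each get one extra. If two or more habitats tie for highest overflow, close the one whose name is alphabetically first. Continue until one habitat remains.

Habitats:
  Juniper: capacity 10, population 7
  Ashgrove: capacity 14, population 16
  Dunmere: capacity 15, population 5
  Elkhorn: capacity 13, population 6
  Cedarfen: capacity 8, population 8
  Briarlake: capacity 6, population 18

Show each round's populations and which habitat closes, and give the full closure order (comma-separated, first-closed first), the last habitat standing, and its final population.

Round 1: Ashgrove=16 Briarlake=18 Cedarfen=8 Dunmere=5 Elkhorn=6 Juniper=7 → close Briarlake (overflow 12)
  18÷5 = 3 each, +1 to first 3
Round 2: Ashgrove=20 Cedarfen=12 Dunmere=9 Elkhorn=9 Juniper=10 → close Ashgrove (overflow 6)
  20÷4 = 5 each, +1 to first 0
Round 3: Cedarfen=17 Dunmere=14 Elkhorn=14 Juniper=15 → close Cedarfen (overflow 9)
  17÷3 = 5 each, +1 to first 2
Round 4: Dunmere=20 Elkhorn=20 Juniper=20 → close Juniper (overflow 10)
  20÷2 = 10 each, +1 to first 0
Round 5: Dunmere=30 Elkhorn=30 → close Elkhorn (overflow 17)
  30÷1 = 30 each, +1 to first 0

Closure order: Briarlake, Ashgrove, Cedarfen, Juniper, Elkhorn
Last habitat: Dunmere with 60 animals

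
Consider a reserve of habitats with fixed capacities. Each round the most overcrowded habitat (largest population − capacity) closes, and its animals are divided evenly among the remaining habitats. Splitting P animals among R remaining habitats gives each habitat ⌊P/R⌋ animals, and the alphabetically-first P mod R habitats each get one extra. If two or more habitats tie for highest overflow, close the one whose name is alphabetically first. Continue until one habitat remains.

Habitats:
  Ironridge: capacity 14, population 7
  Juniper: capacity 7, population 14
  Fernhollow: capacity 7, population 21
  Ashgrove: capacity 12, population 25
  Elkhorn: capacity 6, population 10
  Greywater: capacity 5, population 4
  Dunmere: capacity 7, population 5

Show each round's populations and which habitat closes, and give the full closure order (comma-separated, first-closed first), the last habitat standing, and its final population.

Round 1: Ashgrove=25 Dunmere=5 Elkhorn=10 Fernhollow=21 Greywater=4 Ironridge=7 Juniper=14 → close Fernhollow (overflow 14)
  21÷6 = 3 each, +1 to first 3
Round 2: Ashgrove=29 Dunmere=9 Elkhorn=14 Greywater=7 Ironridge=10 Juniper=17 → close Ashgrove (overflow 17)
  29÷5 = 5 each, +1 to first 4
Round 3: Dunmere=15 Elkhorn=20 Greywater=13 Ironridge=16 Juniper=22 → close Juniper (overflow 15)
  22÷4 = 5 each, +1 to first 2
Round 4: Dunmere=21 Elkhorn=26 Greywater=18 Ironridge=21 → close Elkhorn (overflow 20)
  26÷3 = 8 each, +1 to first 2
Round 5: Dunmere=30 Greywater=27 Ironridge=29 → close Dunmere (overflow 23)
  30÷2 = 15 each, +1 to first 0
Round 6: Greywater=42 Ironridge=44 → close Greywater (overflow 37)
  42÷1 = 42 each, +1 to first 0

Closure order: Fernhollow, Ashgrove, Juniper, Elkhorn, Dunmere, Greywater
Last habitat: Ironridge with 86 animals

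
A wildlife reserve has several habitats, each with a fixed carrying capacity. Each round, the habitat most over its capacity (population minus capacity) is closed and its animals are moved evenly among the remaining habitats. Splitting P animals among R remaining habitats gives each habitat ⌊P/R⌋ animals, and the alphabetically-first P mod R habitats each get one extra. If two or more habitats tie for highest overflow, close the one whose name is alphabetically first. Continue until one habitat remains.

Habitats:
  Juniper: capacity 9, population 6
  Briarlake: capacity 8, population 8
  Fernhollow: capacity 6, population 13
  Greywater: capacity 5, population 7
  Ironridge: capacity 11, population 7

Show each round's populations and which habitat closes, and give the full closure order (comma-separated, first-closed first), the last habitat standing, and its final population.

Closure order: Fernhollow, Greywater, Briarlake, Juniper
Last habitat: Ironridge with 41 animals

Round 1: Briarlake=8 Fernhollow=13 Greywater=7 Ironridge=7 Juniper=6 → close Fernhollow (overflow 7)
  13÷4 = 3 each, +1 to first 1
Round 2: Briarlake=12 Greywater=10 Ironridge=10 Juniper=9 → close Greywater (overflow 5)
  10÷3 = 3 each, +1 to first 1
Round 3: Briarlake=16 Ironridge=13 Juniper=12 → close Briarlake (overflow 8)
  16÷2 = 8 each, +1 to first 0
Round 4: Ironridge=21 Juniper=20 → close Juniper (overflow 11)
  20÷1 = 20 each, +1 to first 0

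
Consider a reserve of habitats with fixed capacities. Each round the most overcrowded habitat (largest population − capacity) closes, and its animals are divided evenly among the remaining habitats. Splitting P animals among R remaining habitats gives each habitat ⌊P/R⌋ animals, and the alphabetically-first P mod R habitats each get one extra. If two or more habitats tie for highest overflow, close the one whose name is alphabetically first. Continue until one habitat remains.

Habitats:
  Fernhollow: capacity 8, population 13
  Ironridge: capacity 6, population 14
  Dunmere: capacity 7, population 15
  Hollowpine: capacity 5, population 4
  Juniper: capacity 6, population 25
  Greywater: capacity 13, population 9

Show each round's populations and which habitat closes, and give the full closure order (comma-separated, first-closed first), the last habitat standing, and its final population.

Round 1: Dunmere=15 Fernhollow=13 Greywater=9 Hollowpine=4 Ironridge=14 Juniper=25 → close Juniper (overflow 19)
  25÷5 = 5 each, +1 to first 0
Round 2: Dunmere=20 Fernhollow=18 Greywater=14 Hollowpine=9 Ironridge=19 → close Dunmere (overflow 13)
  20÷4 = 5 each, +1 to first 0
Round 3: Fernhollow=23 Greywater=19 Hollowpine=14 Ironridge=24 → close Ironridge (overflow 18)
  24÷3 = 8 each, +1 to first 0
Round 4: Fernhollow=31 Greywater=27 Hollowpine=22 → close Fernhollow (overflow 23)
  31÷2 = 15 each, +1 to first 1
Round 5: Greywater=43 Hollowpine=37 → close Hollowpine (overflow 32)
  37÷1 = 37 each, +1 to first 0

Closure order: Juniper, Dunmere, Ironridge, Fernhollow, Hollowpine
Last habitat: Greywater with 80 animals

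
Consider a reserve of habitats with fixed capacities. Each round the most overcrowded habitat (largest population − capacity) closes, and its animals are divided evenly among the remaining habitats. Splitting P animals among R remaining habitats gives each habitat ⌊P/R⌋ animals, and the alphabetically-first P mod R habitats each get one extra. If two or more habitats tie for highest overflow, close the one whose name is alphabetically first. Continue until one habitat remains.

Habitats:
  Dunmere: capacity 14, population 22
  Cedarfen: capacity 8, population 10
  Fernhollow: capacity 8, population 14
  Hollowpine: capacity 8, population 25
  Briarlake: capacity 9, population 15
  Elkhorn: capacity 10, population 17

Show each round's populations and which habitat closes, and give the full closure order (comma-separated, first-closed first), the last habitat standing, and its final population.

Round 1: Briarlake=15 Cedarfen=10 Dunmere=22 Elkhorn=17 Fernhollow=14 Hollowpine=25 → close Hollowpine (overflow 17)
  25÷5 = 5 each, +1 to first 0
Round 2: Briarlake=20 Cedarfen=15 Dunmere=27 Elkhorn=22 Fernhollow=19 → close Dunmere (overflow 13)
  27÷4 = 6 each, +1 to first 3
Round 3: Briarlake=27 Cedarfen=22 Elkhorn=29 Fernhollow=25 → close Elkhorn (overflow 19)
  29÷3 = 9 each, +1 to first 2
Round 4: Briarlake=37 Cedarfen=32 Fernhollow=34 → close Briarlake (overflow 28)
  37÷2 = 18 each, +1 to first 1
Round 5: Cedarfen=51 Fernhollow=52 → close Fernhollow (overflow 44)
  52÷1 = 52 each, +1 to first 0

Closure order: Hollowpine, Dunmere, Elkhorn, Briarlake, Fernhollow
Last habitat: Cedarfen with 103 animals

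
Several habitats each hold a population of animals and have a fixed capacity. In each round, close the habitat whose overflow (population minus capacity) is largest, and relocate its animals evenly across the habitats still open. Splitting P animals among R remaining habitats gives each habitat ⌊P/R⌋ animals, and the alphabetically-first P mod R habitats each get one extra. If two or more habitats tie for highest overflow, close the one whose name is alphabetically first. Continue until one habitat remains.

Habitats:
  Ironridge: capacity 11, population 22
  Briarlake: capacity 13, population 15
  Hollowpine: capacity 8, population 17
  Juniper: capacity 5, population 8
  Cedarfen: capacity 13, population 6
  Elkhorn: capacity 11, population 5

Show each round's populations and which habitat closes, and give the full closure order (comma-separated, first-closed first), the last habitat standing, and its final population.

Round 1: Briarlake=15 Cedarfen=6 Elkhorn=5 Hollowpine=17 Ironridge=22 Juniper=8 → close Ironridge (overflow 11)
  22÷5 = 4 each, +1 to first 2
Round 2: Briarlake=20 Cedarfen=11 Elkhorn=9 Hollowpine=21 Juniper=12 → close Hollowpine (overflow 13)
  21÷4 = 5 each, +1 to first 1
Round 3: Briarlake=26 Cedarfen=16 Elkhorn=14 Juniper=17 → close Briarlake (overflow 13)
  26÷3 = 8 each, +1 to first 2
Round 4: Cedarfen=25 Elkhorn=23 Juniper=25 → close Juniper (overflow 20)
  25÷2 = 12 each, +1 to first 1
Round 5: Cedarfen=38 Elkhorn=35 → close Cedarfen (overflow 25)
  38÷1 = 38 each, +1 to first 0

Closure order: Ironridge, Hollowpine, Briarlake, Juniper, Cedarfen
Last habitat: Elkhorn with 73 animals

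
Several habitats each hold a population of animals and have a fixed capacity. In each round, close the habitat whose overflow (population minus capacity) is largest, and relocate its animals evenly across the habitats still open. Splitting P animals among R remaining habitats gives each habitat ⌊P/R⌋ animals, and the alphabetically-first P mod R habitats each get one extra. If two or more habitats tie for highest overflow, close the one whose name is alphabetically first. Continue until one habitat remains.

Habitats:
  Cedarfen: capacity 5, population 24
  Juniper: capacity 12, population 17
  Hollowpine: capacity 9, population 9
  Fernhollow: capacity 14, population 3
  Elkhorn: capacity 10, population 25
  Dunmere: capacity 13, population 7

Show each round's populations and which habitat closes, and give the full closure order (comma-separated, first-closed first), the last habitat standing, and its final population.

Round 1: Cedarfen=24 Dunmere=7 Elkhorn=25 Fernhollow=3 Hollowpine=9 Juniper=17 → close Cedarfen (overflow 19)
  24÷5 = 4 each, +1 to first 4
Round 2: Dunmere=12 Elkhorn=30 Fernhollow=8 Hollowpine=14 Juniper=21 → close Elkhorn (overflow 20)
  30÷4 = 7 each, +1 to first 2
Round 3: Dunmere=20 Fernhollow=16 Hollowpine=21 Juniper=28 → close Juniper (overflow 16)
  28÷3 = 9 each, +1 to first 1
Round 4: Dunmere=30 Fernhollow=25 Hollowpine=30 → close Hollowpine (overflow 21)
  30÷2 = 15 each, +1 to first 0
Round 5: Dunmere=45 Fernhollow=40 → close Dunmere (overflow 32)
  45÷1 = 45 each, +1 to first 0

Closure order: Cedarfen, Elkhorn, Juniper, Hollowpine, Dunmere
Last habitat: Fernhollow with 85 animals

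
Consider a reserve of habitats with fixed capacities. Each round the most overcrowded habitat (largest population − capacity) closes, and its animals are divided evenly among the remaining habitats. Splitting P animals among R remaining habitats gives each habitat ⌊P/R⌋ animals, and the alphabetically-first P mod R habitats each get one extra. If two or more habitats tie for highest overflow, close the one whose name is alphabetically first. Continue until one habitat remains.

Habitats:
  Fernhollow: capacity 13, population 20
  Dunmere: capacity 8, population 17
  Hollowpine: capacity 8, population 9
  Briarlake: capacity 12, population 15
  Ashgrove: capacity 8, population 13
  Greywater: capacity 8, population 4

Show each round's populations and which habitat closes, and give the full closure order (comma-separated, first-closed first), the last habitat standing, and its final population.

Closure order: Dunmere, Fernhollow, Ashgrove, Briarlake, Hollowpine
Last habitat: Greywater with 78 animals

Round 1: Ashgrove=13 Briarlake=15 Dunmere=17 Fernhollow=20 Greywater=4 Hollowpine=9 → close Dunmere (overflow 9)
  17÷5 = 3 each, +1 to first 2
Round 2: Ashgrove=17 Briarlake=19 Fernhollow=23 Greywater=7 Hollowpine=12 → close Fernhollow (overflow 10)
  23÷4 = 5 each, +1 to first 3
Round 3: Ashgrove=23 Briarlake=25 Greywater=13 Hollowpine=17 → close Ashgrove (overflow 15)
  23÷3 = 7 each, +1 to first 2
Round 4: Briarlake=33 Greywater=21 Hollowpine=24 → close Briarlake (overflow 21)
  33÷2 = 16 each, +1 to first 1
Round 5: Greywater=38 Hollowpine=40 → close Hollowpine (overflow 32)
  40÷1 = 40 each, +1 to first 0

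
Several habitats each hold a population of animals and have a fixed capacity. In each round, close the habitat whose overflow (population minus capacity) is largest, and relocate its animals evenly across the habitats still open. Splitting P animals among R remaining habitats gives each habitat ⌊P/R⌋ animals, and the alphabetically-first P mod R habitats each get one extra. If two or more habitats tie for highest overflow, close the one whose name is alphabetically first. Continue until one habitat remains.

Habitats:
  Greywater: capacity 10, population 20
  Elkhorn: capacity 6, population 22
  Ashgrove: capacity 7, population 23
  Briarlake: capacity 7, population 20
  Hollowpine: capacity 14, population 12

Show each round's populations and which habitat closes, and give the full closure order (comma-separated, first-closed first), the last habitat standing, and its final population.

Closure order: Ashgrove, Elkhorn, Briarlake, Greywater
Last habitat: Hollowpine with 97 animals

Round 1: Ashgrove=23 Briarlake=20 Elkhorn=22 Greywater=20 Hollowpine=12 → close Ashgrove (overflow 16)
  23÷4 = 5 each, +1 to first 3
Round 2: Briarlake=26 Elkhorn=28 Greywater=26 Hollowpine=17 → close Elkhorn (overflow 22)
  28÷3 = 9 each, +1 to first 1
Round 3: Briarlake=36 Greywater=35 Hollowpine=26 → close Briarlake (overflow 29)
  36÷2 = 18 each, +1 to first 0
Round 4: Greywater=53 Hollowpine=44 → close Greywater (overflow 43)
  53÷1 = 53 each, +1 to first 0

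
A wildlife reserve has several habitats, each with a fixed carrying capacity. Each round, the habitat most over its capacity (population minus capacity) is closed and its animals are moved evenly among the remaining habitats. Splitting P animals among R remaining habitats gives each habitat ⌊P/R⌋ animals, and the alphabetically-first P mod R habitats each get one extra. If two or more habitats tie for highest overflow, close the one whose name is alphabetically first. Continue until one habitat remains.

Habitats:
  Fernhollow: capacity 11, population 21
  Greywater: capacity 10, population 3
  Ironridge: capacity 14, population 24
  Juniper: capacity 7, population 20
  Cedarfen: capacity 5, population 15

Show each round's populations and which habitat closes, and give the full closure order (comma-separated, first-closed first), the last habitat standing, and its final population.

Round 1: Cedarfen=15 Fernhollow=21 Greywater=3 Ironridge=24 Juniper=20 → close Juniper (overflow 13)
  20÷4 = 5 each, +1 to first 0
Round 2: Cedarfen=20 Fernhollow=26 Greywater=8 Ironridge=29 → close Cedarfen (overflow 15)
  20÷3 = 6 each, +1 to first 2
Round 3: Fernhollow=33 Greywater=15 Ironridge=35 → close Fernhollow (overflow 22)
  33÷2 = 16 each, +1 to first 1
Round 4: Greywater=32 Ironridge=51 → close Ironridge (overflow 37)
  51÷1 = 51 each, +1 to first 0

Closure order: Juniper, Cedarfen, Fernhollow, Ironridge
Last habitat: Greywater with 83 animals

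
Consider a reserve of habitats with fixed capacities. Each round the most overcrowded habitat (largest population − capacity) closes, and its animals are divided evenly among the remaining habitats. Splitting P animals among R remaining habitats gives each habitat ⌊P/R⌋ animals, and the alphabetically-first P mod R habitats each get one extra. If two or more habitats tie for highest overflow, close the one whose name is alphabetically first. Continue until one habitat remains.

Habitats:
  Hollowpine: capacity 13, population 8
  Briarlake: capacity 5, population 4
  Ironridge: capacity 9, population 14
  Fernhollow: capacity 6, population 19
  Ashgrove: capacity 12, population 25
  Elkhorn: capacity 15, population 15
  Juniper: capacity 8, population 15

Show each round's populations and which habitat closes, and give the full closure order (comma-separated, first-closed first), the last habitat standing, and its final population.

Round 1: Ashgrove=25 Briarlake=4 Elkhorn=15 Fernhollow=19 Hollowpine=8 Ironridge=14 Juniper=15 → close Ashgrove (overflow 13)
  25÷6 = 4 each, +1 to first 1
Round 2: Briarlake=9 Elkhorn=19 Fernhollow=23 Hollowpine=12 Ironridge=18 Juniper=19 → close Fernhollow (overflow 17)
  23÷5 = 4 each, +1 to first 3
Round 3: Briarlake=14 Elkhorn=24 Hollowpine=17 Ironridge=22 Juniper=23 → close Juniper (overflow 15)
  23÷4 = 5 each, +1 to first 3
Round 4: Briarlake=20 Elkhorn=30 Hollowpine=23 Ironridge=27 → close Ironridge (overflow 18)
  27÷3 = 9 each, +1 to first 0
Round 5: Briarlake=29 Elkhorn=39 Hollowpine=32 → close Briarlake (overflow 24)
  29÷2 = 14 each, +1 to first 1
Round 6: Elkhorn=54 Hollowpine=46 → close Elkhorn (overflow 39)
  54÷1 = 54 each, +1 to first 0

Closure order: Ashgrove, Fernhollow, Juniper, Ironridge, Briarlake, Elkhorn
Last habitat: Hollowpine with 100 animals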